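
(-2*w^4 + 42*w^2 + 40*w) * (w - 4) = -2*w^5 + 8*w^4 + 42*w^3 - 128*w^2 - 160*w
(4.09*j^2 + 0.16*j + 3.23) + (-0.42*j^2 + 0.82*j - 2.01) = 3.67*j^2 + 0.98*j + 1.22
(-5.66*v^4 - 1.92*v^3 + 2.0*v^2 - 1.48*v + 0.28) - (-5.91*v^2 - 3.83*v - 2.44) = -5.66*v^4 - 1.92*v^3 + 7.91*v^2 + 2.35*v + 2.72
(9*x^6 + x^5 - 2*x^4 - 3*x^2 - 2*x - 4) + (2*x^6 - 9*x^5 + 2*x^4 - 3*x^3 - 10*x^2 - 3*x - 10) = 11*x^6 - 8*x^5 - 3*x^3 - 13*x^2 - 5*x - 14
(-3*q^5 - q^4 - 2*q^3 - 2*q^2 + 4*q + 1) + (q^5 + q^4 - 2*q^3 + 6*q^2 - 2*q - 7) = -2*q^5 - 4*q^3 + 4*q^2 + 2*q - 6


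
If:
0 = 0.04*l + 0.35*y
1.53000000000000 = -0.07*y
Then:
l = 191.25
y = -21.86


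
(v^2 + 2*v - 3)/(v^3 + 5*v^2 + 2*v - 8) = (v + 3)/(v^2 + 6*v + 8)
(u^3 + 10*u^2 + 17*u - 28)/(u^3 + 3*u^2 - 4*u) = (u + 7)/u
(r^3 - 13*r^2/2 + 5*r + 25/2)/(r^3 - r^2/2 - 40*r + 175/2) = (r + 1)/(r + 7)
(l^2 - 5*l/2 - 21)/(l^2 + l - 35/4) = 2*(l - 6)/(2*l - 5)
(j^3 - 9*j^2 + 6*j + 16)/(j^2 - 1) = (j^2 - 10*j + 16)/(j - 1)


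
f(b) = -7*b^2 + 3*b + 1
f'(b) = 3 - 14*b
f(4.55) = -130.27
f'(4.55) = -60.70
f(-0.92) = -7.68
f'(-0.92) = 15.88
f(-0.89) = -7.21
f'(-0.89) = 15.46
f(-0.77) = -5.46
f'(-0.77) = 13.78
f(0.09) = 1.21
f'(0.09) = 1.74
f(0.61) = 0.23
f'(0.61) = -5.54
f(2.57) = -37.52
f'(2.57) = -32.98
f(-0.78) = -5.60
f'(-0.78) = 13.92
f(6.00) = -233.00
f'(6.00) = -81.00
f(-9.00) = -593.00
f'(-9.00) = 129.00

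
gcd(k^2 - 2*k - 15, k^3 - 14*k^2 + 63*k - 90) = k - 5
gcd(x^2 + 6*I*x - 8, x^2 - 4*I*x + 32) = x + 4*I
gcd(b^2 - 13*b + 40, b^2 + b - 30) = b - 5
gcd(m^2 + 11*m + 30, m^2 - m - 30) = m + 5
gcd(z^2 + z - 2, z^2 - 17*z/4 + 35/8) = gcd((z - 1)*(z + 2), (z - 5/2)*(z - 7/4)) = 1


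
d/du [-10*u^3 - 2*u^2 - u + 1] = -30*u^2 - 4*u - 1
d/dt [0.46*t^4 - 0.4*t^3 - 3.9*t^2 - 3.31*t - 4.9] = 1.84*t^3 - 1.2*t^2 - 7.8*t - 3.31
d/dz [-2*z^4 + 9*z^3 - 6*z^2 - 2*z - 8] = -8*z^3 + 27*z^2 - 12*z - 2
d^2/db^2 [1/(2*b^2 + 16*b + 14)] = (-b^2 - 8*b + 4*(b + 4)^2 - 7)/(b^2 + 8*b + 7)^3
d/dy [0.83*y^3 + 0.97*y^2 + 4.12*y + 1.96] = 2.49*y^2 + 1.94*y + 4.12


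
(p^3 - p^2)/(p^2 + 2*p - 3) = p^2/(p + 3)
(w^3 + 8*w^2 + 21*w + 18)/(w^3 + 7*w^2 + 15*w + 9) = (w + 2)/(w + 1)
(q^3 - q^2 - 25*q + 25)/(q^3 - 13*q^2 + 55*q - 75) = (q^2 + 4*q - 5)/(q^2 - 8*q + 15)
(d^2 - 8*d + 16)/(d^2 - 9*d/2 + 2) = 2*(d - 4)/(2*d - 1)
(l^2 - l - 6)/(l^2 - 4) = (l - 3)/(l - 2)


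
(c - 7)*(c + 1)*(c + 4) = c^3 - 2*c^2 - 31*c - 28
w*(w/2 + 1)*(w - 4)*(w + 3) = w^4/2 + w^3/2 - 7*w^2 - 12*w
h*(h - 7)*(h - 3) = h^3 - 10*h^2 + 21*h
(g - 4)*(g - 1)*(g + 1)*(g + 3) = g^4 - g^3 - 13*g^2 + g + 12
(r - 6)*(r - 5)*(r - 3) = r^3 - 14*r^2 + 63*r - 90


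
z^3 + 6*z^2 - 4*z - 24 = (z - 2)*(z + 2)*(z + 6)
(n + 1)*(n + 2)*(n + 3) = n^3 + 6*n^2 + 11*n + 6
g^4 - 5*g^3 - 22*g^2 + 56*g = g*(g - 7)*(g - 2)*(g + 4)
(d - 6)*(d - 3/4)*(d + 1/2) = d^3 - 25*d^2/4 + 9*d/8 + 9/4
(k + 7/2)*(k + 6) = k^2 + 19*k/2 + 21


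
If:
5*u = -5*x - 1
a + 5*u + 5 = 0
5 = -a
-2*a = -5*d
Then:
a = -5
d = -2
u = 0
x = -1/5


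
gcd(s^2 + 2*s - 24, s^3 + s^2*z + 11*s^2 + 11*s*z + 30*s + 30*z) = s + 6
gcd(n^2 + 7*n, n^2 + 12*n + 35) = n + 7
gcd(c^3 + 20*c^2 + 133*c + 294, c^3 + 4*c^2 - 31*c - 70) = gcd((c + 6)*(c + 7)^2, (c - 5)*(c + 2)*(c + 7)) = c + 7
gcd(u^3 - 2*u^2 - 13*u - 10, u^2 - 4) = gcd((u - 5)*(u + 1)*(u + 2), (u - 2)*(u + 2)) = u + 2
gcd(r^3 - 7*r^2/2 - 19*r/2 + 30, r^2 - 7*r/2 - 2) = r - 4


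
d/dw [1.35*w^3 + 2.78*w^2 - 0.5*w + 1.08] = 4.05*w^2 + 5.56*w - 0.5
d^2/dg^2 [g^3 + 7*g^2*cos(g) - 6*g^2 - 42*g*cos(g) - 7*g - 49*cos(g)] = -7*g^2*cos(g) - 28*g*sin(g) + 42*g*cos(g) + 6*g + 84*sin(g) + 63*cos(g) - 12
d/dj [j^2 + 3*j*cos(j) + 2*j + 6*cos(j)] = -3*j*sin(j) + 2*j - 6*sin(j) + 3*cos(j) + 2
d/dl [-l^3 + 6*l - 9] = 6 - 3*l^2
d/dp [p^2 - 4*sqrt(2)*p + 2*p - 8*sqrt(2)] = 2*p - 4*sqrt(2) + 2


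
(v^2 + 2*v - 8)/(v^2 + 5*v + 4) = (v - 2)/(v + 1)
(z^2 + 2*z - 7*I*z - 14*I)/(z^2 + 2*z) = (z - 7*I)/z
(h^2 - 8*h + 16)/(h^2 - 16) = (h - 4)/(h + 4)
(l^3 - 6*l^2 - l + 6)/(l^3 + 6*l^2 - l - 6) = (l - 6)/(l + 6)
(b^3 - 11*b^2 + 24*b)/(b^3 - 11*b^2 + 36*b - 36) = b*(b - 8)/(b^2 - 8*b + 12)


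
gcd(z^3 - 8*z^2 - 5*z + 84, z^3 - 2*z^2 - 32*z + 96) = z - 4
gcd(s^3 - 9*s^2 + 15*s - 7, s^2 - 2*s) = 1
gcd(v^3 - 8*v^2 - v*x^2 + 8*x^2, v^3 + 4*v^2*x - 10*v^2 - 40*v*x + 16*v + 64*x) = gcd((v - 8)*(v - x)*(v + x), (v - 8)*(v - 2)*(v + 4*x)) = v - 8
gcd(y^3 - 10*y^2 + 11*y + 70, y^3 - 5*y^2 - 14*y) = y^2 - 5*y - 14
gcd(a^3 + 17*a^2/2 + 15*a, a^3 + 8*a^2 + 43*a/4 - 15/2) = a^2 + 17*a/2 + 15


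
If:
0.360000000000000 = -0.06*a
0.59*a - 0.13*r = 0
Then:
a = -6.00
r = -27.23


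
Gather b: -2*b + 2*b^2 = 2*b^2 - 2*b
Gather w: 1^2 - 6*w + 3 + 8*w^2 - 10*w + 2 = 8*w^2 - 16*w + 6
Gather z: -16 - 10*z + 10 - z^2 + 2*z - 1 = -z^2 - 8*z - 7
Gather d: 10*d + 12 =10*d + 12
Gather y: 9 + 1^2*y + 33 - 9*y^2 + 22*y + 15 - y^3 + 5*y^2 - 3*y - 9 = -y^3 - 4*y^2 + 20*y + 48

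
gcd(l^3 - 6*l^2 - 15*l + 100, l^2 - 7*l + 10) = l - 5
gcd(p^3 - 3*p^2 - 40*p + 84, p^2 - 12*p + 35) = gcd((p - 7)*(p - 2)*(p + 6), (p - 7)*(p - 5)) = p - 7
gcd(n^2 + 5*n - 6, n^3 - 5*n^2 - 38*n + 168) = n + 6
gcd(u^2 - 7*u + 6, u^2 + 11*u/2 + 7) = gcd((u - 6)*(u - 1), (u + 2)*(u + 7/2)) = 1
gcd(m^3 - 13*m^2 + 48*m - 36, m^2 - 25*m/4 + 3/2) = m - 6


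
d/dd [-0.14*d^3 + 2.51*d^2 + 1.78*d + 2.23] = -0.42*d^2 + 5.02*d + 1.78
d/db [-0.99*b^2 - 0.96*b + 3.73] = -1.98*b - 0.96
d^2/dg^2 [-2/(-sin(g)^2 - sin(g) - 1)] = 2*(-4*sin(g)^3 - 3*sin(g)^2 + 9*sin(g) + 7)*sin(g)/(sin(g)^2 + sin(g) + 1)^3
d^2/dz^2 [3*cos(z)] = -3*cos(z)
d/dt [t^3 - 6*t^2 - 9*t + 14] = 3*t^2 - 12*t - 9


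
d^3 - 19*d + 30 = (d - 3)*(d - 2)*(d + 5)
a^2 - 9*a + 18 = (a - 6)*(a - 3)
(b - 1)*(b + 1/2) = b^2 - b/2 - 1/2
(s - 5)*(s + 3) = s^2 - 2*s - 15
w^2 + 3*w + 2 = (w + 1)*(w + 2)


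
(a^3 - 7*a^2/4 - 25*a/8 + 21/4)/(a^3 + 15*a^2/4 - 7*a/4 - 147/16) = 2*(a - 2)/(2*a + 7)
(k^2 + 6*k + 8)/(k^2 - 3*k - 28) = (k + 2)/(k - 7)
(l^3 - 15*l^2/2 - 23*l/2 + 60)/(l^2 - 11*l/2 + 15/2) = (l^2 - 5*l - 24)/(l - 3)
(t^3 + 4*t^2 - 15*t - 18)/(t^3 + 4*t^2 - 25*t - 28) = (t^2 + 3*t - 18)/(t^2 + 3*t - 28)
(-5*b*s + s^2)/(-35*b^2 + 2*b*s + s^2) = s/(7*b + s)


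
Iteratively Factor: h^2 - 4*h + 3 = (h - 1)*(h - 3)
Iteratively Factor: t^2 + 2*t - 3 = (t - 1)*(t + 3)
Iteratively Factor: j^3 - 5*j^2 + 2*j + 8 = (j - 4)*(j^2 - j - 2) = (j - 4)*(j - 2)*(j + 1)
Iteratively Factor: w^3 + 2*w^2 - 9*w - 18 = (w + 3)*(w^2 - w - 6) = (w + 2)*(w + 3)*(w - 3)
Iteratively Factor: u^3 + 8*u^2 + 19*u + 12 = (u + 1)*(u^2 + 7*u + 12) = (u + 1)*(u + 4)*(u + 3)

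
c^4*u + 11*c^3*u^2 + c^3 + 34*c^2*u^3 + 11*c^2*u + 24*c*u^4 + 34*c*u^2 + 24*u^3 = (c + u)*(c + 4*u)*(c + 6*u)*(c*u + 1)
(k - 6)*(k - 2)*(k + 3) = k^3 - 5*k^2 - 12*k + 36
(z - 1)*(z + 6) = z^2 + 5*z - 6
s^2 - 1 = (s - 1)*(s + 1)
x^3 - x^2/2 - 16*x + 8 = (x - 4)*(x - 1/2)*(x + 4)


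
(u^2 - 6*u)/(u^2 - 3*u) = (u - 6)/(u - 3)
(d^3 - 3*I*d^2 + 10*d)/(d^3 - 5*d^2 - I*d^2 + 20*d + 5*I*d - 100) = d*(d + 2*I)/(d^2 + d*(-5 + 4*I) - 20*I)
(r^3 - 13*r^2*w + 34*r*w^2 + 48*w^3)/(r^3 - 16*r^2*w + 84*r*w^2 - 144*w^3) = (r^2 - 7*r*w - 8*w^2)/(r^2 - 10*r*w + 24*w^2)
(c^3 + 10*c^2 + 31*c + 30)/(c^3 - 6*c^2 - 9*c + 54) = (c^2 + 7*c + 10)/(c^2 - 9*c + 18)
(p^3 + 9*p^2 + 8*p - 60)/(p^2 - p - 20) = (-p^3 - 9*p^2 - 8*p + 60)/(-p^2 + p + 20)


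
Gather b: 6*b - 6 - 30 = 6*b - 36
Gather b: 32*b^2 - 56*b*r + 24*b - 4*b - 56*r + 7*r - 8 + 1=32*b^2 + b*(20 - 56*r) - 49*r - 7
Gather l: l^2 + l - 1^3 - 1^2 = l^2 + l - 2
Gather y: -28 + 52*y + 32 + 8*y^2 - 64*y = 8*y^2 - 12*y + 4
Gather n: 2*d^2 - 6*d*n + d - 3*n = 2*d^2 + d + n*(-6*d - 3)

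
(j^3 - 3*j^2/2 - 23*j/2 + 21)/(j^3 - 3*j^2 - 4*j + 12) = (j + 7/2)/(j + 2)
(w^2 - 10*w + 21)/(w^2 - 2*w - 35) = (w - 3)/(w + 5)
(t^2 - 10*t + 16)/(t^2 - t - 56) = (t - 2)/(t + 7)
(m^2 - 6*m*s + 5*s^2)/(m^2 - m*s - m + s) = (m - 5*s)/(m - 1)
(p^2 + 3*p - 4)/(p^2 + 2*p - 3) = (p + 4)/(p + 3)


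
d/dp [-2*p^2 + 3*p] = 3 - 4*p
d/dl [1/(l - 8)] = -1/(l - 8)^2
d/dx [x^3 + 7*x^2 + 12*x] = 3*x^2 + 14*x + 12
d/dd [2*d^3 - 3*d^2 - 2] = 6*d*(d - 1)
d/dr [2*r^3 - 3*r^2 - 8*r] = 6*r^2 - 6*r - 8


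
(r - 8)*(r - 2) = r^2 - 10*r + 16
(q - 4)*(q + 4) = q^2 - 16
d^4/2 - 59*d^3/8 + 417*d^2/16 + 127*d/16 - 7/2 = (d/2 + 1/4)*(d - 8)*(d - 7)*(d - 1/4)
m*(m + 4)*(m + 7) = m^3 + 11*m^2 + 28*m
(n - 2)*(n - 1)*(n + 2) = n^3 - n^2 - 4*n + 4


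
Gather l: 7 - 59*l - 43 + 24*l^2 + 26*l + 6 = 24*l^2 - 33*l - 30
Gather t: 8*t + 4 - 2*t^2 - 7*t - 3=-2*t^2 + t + 1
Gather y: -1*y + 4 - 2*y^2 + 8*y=-2*y^2 + 7*y + 4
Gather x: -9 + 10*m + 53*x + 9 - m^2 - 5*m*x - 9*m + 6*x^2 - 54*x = -m^2 + m + 6*x^2 + x*(-5*m - 1)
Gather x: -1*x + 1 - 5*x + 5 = 6 - 6*x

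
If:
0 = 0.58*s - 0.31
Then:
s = 0.53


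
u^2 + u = u*(u + 1)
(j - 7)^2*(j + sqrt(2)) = j^3 - 14*j^2 + sqrt(2)*j^2 - 14*sqrt(2)*j + 49*j + 49*sqrt(2)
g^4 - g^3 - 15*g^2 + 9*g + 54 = (g - 3)^2*(g + 2)*(g + 3)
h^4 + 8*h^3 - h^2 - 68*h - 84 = (h - 3)*(h + 2)^2*(h + 7)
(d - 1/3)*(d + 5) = d^2 + 14*d/3 - 5/3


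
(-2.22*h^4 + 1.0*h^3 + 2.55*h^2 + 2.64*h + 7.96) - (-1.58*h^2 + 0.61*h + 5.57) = -2.22*h^4 + 1.0*h^3 + 4.13*h^2 + 2.03*h + 2.39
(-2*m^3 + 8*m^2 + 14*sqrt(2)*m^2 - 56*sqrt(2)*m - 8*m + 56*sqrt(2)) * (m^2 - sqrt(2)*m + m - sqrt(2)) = -2*m^5 + 6*m^4 + 16*sqrt(2)*m^4 - 48*sqrt(2)*m^3 - 28*m^3 + 76*m^2 + 64*sqrt(2)*m - 112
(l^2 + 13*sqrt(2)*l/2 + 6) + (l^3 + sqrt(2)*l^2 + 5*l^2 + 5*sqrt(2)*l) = l^3 + sqrt(2)*l^2 + 6*l^2 + 23*sqrt(2)*l/2 + 6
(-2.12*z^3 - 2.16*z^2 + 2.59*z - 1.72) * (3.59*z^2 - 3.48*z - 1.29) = -7.6108*z^5 - 0.3768*z^4 + 19.5497*z^3 - 12.4016*z^2 + 2.6445*z + 2.2188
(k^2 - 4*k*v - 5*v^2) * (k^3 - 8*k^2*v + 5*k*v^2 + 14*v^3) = k^5 - 12*k^4*v + 32*k^3*v^2 + 34*k^2*v^3 - 81*k*v^4 - 70*v^5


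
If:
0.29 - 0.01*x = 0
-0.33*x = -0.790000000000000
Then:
No Solution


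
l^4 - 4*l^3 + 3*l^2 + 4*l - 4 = (l - 2)^2*(l - 1)*(l + 1)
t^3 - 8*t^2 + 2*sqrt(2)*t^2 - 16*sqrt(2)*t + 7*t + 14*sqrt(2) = (t - 7)*(t - 1)*(t + 2*sqrt(2))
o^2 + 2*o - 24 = (o - 4)*(o + 6)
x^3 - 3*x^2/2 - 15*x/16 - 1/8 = (x - 2)*(x + 1/4)^2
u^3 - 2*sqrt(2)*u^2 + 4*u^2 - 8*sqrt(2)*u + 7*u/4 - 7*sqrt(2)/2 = (u + 1/2)*(u + 7/2)*(u - 2*sqrt(2))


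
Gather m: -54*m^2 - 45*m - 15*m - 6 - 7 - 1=-54*m^2 - 60*m - 14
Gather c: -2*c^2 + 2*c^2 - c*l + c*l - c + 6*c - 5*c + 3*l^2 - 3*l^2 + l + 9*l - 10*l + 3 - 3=0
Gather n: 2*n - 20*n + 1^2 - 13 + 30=18 - 18*n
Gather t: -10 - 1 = -11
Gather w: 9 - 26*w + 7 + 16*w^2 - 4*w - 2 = 16*w^2 - 30*w + 14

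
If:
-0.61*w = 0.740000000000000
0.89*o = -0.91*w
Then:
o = 1.24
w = -1.21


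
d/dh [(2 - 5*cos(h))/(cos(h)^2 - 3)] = (-5*cos(h)^2 + 4*cos(h) - 15)*sin(h)/(sin(h)^2 + 2)^2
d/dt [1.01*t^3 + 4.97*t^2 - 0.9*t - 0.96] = 3.03*t^2 + 9.94*t - 0.9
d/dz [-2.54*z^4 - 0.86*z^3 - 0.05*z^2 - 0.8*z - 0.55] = -10.16*z^3 - 2.58*z^2 - 0.1*z - 0.8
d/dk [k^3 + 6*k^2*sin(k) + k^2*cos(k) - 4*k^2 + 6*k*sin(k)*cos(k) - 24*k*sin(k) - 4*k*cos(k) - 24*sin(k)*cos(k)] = -k^2*sin(k) + 6*k^2*cos(k) + 3*k^2 + 16*k*sin(k) - 22*k*cos(k) + 6*k*cos(2*k) - 8*k - 24*sin(k) + 3*sin(2*k) - 4*cos(k) - 24*cos(2*k)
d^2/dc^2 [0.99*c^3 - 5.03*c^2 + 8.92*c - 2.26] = 5.94*c - 10.06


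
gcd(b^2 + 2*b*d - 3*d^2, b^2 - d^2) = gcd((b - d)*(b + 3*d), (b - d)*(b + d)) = b - d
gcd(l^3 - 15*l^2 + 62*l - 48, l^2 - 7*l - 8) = l - 8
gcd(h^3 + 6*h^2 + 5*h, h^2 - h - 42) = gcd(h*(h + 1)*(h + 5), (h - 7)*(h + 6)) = 1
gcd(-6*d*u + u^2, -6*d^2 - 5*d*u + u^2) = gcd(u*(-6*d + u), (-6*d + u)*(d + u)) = -6*d + u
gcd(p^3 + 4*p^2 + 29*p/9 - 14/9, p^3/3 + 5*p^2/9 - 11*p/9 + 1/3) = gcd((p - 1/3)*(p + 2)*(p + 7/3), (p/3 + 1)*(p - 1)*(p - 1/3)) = p - 1/3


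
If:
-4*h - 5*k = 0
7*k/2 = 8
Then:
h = -20/7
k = 16/7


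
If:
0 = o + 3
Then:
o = -3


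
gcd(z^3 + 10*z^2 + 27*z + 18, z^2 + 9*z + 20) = 1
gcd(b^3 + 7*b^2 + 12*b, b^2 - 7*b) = b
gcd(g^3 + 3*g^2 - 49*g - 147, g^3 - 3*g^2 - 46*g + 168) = g + 7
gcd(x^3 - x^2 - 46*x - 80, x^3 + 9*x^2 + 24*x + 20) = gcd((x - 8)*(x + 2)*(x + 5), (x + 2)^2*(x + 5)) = x^2 + 7*x + 10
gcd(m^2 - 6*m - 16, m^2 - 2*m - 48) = m - 8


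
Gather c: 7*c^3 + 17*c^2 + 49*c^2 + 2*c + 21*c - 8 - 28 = 7*c^3 + 66*c^2 + 23*c - 36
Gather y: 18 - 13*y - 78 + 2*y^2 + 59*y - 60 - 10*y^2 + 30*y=-8*y^2 + 76*y - 120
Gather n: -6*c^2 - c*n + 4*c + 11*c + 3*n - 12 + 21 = -6*c^2 + 15*c + n*(3 - c) + 9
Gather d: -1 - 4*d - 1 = -4*d - 2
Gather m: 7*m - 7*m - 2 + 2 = 0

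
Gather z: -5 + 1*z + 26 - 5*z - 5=16 - 4*z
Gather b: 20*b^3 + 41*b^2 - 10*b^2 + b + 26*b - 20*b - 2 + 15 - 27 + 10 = 20*b^3 + 31*b^2 + 7*b - 4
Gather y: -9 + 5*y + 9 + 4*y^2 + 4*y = 4*y^2 + 9*y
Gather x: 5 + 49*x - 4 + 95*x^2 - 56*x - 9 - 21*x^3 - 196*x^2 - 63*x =-21*x^3 - 101*x^2 - 70*x - 8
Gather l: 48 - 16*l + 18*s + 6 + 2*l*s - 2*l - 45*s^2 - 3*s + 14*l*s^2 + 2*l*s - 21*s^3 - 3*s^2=l*(14*s^2 + 4*s - 18) - 21*s^3 - 48*s^2 + 15*s + 54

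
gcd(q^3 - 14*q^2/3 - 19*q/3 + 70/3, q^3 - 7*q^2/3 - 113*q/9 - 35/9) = q^2 - 8*q/3 - 35/3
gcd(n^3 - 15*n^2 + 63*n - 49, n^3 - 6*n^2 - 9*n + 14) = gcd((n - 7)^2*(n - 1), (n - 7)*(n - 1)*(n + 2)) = n^2 - 8*n + 7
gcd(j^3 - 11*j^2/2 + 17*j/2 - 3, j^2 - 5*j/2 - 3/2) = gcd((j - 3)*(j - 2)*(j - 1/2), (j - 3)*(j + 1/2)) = j - 3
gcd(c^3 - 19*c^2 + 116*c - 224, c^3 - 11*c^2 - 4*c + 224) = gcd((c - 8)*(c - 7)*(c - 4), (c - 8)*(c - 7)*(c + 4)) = c^2 - 15*c + 56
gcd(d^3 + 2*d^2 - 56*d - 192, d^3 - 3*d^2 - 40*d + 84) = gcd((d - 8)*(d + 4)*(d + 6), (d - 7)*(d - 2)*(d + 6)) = d + 6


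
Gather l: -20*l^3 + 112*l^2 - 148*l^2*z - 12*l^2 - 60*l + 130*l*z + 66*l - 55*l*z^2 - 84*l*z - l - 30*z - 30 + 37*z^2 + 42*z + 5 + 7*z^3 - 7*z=-20*l^3 + l^2*(100 - 148*z) + l*(-55*z^2 + 46*z + 5) + 7*z^3 + 37*z^2 + 5*z - 25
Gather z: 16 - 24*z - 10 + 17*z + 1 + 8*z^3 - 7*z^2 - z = 8*z^3 - 7*z^2 - 8*z + 7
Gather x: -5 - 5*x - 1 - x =-6*x - 6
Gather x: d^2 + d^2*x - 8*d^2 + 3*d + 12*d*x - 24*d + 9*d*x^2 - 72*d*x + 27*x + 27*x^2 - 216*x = -7*d^2 - 21*d + x^2*(9*d + 27) + x*(d^2 - 60*d - 189)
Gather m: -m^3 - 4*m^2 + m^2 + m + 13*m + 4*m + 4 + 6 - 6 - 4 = -m^3 - 3*m^2 + 18*m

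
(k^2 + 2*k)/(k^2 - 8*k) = (k + 2)/(k - 8)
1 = 1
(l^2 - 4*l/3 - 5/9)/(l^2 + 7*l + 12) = (9*l^2 - 12*l - 5)/(9*(l^2 + 7*l + 12))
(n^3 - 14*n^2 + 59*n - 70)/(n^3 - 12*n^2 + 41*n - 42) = (n - 5)/(n - 3)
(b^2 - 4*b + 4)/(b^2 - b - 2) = (b - 2)/(b + 1)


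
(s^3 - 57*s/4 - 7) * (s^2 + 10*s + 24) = s^5 + 10*s^4 + 39*s^3/4 - 299*s^2/2 - 412*s - 168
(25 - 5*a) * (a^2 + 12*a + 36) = -5*a^3 - 35*a^2 + 120*a + 900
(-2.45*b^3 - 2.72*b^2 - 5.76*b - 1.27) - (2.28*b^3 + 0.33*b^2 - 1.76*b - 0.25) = -4.73*b^3 - 3.05*b^2 - 4.0*b - 1.02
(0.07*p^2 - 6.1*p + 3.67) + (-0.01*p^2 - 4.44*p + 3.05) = 0.06*p^2 - 10.54*p + 6.72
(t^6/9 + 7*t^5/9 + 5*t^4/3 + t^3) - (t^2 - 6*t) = t^6/9 + 7*t^5/9 + 5*t^4/3 + t^3 - t^2 + 6*t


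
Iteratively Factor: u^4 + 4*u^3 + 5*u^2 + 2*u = (u + 2)*(u^3 + 2*u^2 + u) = u*(u + 2)*(u^2 + 2*u + 1) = u*(u + 1)*(u + 2)*(u + 1)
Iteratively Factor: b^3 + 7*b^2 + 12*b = (b)*(b^2 + 7*b + 12) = b*(b + 4)*(b + 3)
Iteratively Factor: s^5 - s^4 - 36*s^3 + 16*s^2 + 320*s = (s - 5)*(s^4 + 4*s^3 - 16*s^2 - 64*s) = (s - 5)*(s + 4)*(s^3 - 16*s) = s*(s - 5)*(s + 4)*(s^2 - 16) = s*(s - 5)*(s + 4)^2*(s - 4)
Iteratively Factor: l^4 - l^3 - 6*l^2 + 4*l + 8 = (l - 2)*(l^3 + l^2 - 4*l - 4) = (l - 2)*(l + 2)*(l^2 - l - 2) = (l - 2)^2*(l + 2)*(l + 1)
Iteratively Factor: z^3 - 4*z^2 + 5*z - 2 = (z - 1)*(z^2 - 3*z + 2) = (z - 1)^2*(z - 2)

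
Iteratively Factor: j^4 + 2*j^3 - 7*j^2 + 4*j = (j)*(j^3 + 2*j^2 - 7*j + 4) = j*(j - 1)*(j^2 + 3*j - 4) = j*(j - 1)*(j + 4)*(j - 1)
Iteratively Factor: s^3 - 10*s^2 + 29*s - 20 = (s - 4)*(s^2 - 6*s + 5) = (s - 4)*(s - 1)*(s - 5)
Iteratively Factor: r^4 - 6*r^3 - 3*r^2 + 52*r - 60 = (r + 3)*(r^3 - 9*r^2 + 24*r - 20) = (r - 2)*(r + 3)*(r^2 - 7*r + 10) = (r - 5)*(r - 2)*(r + 3)*(r - 2)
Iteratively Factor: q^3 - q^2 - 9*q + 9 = (q + 3)*(q^2 - 4*q + 3) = (q - 3)*(q + 3)*(q - 1)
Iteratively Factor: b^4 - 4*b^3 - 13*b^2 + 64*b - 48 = (b - 3)*(b^3 - b^2 - 16*b + 16) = (b - 4)*(b - 3)*(b^2 + 3*b - 4) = (b - 4)*(b - 3)*(b + 4)*(b - 1)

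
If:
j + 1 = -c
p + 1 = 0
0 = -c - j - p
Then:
No Solution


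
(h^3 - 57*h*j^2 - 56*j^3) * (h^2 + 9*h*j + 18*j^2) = h^5 + 9*h^4*j - 39*h^3*j^2 - 569*h^2*j^3 - 1530*h*j^4 - 1008*j^5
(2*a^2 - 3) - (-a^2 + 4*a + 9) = 3*a^2 - 4*a - 12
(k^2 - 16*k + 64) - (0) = k^2 - 16*k + 64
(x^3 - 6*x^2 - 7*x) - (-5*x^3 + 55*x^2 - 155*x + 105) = 6*x^3 - 61*x^2 + 148*x - 105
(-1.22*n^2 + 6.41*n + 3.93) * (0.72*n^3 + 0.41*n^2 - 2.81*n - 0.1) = -0.8784*n^5 + 4.115*n^4 + 8.8859*n^3 - 16.2788*n^2 - 11.6843*n - 0.393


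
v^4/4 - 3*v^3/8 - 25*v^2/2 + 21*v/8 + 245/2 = (v/4 + 1)*(v - 7)*(v - 7/2)*(v + 5)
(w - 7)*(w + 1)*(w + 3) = w^3 - 3*w^2 - 25*w - 21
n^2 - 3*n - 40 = (n - 8)*(n + 5)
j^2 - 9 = (j - 3)*(j + 3)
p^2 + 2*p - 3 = (p - 1)*(p + 3)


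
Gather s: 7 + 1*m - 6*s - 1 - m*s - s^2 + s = m - s^2 + s*(-m - 5) + 6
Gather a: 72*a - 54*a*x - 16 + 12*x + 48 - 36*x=a*(72 - 54*x) - 24*x + 32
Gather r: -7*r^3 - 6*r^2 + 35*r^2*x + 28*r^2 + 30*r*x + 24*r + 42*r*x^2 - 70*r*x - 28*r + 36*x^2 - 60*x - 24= -7*r^3 + r^2*(35*x + 22) + r*(42*x^2 - 40*x - 4) + 36*x^2 - 60*x - 24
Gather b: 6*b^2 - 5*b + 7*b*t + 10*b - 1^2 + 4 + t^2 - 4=6*b^2 + b*(7*t + 5) + t^2 - 1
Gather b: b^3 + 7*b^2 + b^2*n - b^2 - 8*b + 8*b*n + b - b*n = b^3 + b^2*(n + 6) + b*(7*n - 7)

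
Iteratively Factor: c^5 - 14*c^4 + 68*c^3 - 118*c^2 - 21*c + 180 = (c - 4)*(c^4 - 10*c^3 + 28*c^2 - 6*c - 45) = (c - 4)*(c - 3)*(c^3 - 7*c^2 + 7*c + 15) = (c - 4)*(c - 3)^2*(c^2 - 4*c - 5) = (c - 5)*(c - 4)*(c - 3)^2*(c + 1)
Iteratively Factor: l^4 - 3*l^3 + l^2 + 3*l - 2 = (l - 2)*(l^3 - l^2 - l + 1) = (l - 2)*(l + 1)*(l^2 - 2*l + 1) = (l - 2)*(l - 1)*(l + 1)*(l - 1)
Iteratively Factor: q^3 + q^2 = (q)*(q^2 + q) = q^2*(q + 1)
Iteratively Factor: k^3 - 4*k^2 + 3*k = (k)*(k^2 - 4*k + 3) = k*(k - 3)*(k - 1)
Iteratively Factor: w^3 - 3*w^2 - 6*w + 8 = (w - 1)*(w^2 - 2*w - 8) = (w - 4)*(w - 1)*(w + 2)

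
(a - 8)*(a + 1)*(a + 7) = a^3 - 57*a - 56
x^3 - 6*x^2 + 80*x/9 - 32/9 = (x - 4)*(x - 4/3)*(x - 2/3)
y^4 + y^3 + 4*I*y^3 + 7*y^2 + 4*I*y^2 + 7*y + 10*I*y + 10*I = (y + 1)*(y - 2*I)*(y + I)*(y + 5*I)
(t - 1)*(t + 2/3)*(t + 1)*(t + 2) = t^4 + 8*t^3/3 + t^2/3 - 8*t/3 - 4/3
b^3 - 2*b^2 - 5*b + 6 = (b - 3)*(b - 1)*(b + 2)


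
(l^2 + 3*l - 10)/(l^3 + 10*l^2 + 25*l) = (l - 2)/(l*(l + 5))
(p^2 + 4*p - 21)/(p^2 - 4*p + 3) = (p + 7)/(p - 1)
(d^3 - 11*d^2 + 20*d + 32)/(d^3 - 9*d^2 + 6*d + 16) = (d - 4)/(d - 2)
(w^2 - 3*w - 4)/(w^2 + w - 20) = (w + 1)/(w + 5)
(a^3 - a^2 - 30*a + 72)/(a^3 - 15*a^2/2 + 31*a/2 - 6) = 2*(a + 6)/(2*a - 1)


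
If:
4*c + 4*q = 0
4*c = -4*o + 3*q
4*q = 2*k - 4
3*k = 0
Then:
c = 1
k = 0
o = -7/4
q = -1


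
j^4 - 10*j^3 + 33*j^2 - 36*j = j*(j - 4)*(j - 3)^2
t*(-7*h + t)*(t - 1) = -7*h*t^2 + 7*h*t + t^3 - t^2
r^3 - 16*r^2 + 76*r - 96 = (r - 8)*(r - 6)*(r - 2)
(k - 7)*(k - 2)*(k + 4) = k^3 - 5*k^2 - 22*k + 56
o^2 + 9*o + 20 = (o + 4)*(o + 5)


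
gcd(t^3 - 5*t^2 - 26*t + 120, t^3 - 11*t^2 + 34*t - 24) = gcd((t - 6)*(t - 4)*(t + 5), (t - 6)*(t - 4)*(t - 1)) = t^2 - 10*t + 24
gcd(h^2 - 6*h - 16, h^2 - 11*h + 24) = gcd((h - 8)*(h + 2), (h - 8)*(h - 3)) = h - 8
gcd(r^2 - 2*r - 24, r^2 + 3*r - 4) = r + 4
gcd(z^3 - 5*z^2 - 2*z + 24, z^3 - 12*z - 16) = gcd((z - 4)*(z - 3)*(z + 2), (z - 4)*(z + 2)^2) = z^2 - 2*z - 8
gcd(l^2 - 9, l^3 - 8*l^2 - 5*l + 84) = l + 3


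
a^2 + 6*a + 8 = (a + 2)*(a + 4)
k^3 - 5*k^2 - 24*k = k*(k - 8)*(k + 3)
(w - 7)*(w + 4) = w^2 - 3*w - 28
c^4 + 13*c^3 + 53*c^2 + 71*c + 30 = (c + 1)^2*(c + 5)*(c + 6)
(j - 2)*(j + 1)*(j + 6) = j^3 + 5*j^2 - 8*j - 12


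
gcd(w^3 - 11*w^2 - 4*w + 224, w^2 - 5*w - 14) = w - 7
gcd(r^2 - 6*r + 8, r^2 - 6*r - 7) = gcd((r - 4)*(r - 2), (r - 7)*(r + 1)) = 1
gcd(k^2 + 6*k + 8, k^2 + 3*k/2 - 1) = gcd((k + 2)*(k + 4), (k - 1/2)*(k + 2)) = k + 2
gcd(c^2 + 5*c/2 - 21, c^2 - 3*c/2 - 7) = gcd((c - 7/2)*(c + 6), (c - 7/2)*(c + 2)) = c - 7/2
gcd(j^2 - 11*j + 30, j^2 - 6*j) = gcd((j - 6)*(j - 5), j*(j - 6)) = j - 6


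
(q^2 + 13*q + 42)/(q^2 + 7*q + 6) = (q + 7)/(q + 1)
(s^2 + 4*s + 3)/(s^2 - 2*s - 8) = (s^2 + 4*s + 3)/(s^2 - 2*s - 8)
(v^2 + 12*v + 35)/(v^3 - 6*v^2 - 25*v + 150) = (v + 7)/(v^2 - 11*v + 30)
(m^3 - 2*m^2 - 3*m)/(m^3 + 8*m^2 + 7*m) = (m - 3)/(m + 7)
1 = 1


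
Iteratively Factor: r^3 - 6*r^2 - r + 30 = (r + 2)*(r^2 - 8*r + 15) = (r - 5)*(r + 2)*(r - 3)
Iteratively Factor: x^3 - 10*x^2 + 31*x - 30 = (x - 3)*(x^2 - 7*x + 10) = (x - 5)*(x - 3)*(x - 2)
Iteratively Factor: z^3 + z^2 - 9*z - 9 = (z + 1)*(z^2 - 9) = (z - 3)*(z + 1)*(z + 3)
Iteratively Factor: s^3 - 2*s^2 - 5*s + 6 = (s - 3)*(s^2 + s - 2) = (s - 3)*(s - 1)*(s + 2)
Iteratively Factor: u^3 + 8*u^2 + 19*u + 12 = (u + 1)*(u^2 + 7*u + 12) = (u + 1)*(u + 4)*(u + 3)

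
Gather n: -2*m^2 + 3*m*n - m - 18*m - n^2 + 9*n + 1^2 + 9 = -2*m^2 - 19*m - n^2 + n*(3*m + 9) + 10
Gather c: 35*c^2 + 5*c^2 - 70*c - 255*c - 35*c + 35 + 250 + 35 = 40*c^2 - 360*c + 320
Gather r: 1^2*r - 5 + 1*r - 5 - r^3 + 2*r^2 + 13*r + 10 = -r^3 + 2*r^2 + 15*r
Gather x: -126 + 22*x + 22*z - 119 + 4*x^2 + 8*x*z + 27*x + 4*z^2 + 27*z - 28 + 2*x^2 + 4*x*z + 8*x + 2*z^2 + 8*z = 6*x^2 + x*(12*z + 57) + 6*z^2 + 57*z - 273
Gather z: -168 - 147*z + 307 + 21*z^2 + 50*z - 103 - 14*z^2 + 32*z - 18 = 7*z^2 - 65*z + 18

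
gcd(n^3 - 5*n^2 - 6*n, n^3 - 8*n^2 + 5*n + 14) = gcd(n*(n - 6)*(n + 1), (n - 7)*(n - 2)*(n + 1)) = n + 1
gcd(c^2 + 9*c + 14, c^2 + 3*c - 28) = c + 7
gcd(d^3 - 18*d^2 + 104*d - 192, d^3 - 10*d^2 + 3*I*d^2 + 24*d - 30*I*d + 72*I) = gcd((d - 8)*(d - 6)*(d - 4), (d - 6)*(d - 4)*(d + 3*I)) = d^2 - 10*d + 24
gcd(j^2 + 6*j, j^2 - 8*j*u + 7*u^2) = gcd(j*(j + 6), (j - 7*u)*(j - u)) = 1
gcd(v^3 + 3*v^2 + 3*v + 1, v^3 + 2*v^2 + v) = v^2 + 2*v + 1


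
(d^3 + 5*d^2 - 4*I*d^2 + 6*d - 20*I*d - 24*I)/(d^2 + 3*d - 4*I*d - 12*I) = d + 2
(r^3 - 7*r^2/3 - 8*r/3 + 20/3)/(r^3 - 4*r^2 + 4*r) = (r + 5/3)/r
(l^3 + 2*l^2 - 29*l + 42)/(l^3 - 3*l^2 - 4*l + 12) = (l + 7)/(l + 2)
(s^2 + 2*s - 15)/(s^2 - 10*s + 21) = (s + 5)/(s - 7)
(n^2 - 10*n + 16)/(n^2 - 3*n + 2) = (n - 8)/(n - 1)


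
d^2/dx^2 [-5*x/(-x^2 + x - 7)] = 10*(x*(2*x - 1)^2 + (1 - 3*x)*(x^2 - x + 7))/(x^2 - x + 7)^3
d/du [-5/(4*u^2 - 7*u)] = 5*(8*u - 7)/(u^2*(4*u - 7)^2)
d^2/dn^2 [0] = 0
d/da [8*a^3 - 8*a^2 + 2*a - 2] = 24*a^2 - 16*a + 2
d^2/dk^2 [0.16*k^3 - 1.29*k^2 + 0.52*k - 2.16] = 0.96*k - 2.58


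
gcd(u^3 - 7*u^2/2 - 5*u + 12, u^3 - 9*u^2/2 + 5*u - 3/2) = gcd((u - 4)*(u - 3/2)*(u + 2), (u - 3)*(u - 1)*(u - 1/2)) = 1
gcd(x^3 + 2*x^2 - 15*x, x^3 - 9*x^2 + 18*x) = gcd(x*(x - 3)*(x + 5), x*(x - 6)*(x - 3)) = x^2 - 3*x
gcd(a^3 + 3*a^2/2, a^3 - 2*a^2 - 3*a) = a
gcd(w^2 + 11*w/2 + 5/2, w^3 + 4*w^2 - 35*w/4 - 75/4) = w + 5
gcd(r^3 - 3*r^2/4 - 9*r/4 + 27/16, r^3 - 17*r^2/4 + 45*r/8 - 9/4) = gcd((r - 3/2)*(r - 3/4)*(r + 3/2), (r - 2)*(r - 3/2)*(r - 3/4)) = r^2 - 9*r/4 + 9/8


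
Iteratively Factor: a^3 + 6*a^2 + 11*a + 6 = (a + 1)*(a^2 + 5*a + 6) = (a + 1)*(a + 2)*(a + 3)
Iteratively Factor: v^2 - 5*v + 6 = (v - 2)*(v - 3)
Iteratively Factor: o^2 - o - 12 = (o - 4)*(o + 3)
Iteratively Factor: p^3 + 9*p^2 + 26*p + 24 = (p + 3)*(p^2 + 6*p + 8) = (p + 3)*(p + 4)*(p + 2)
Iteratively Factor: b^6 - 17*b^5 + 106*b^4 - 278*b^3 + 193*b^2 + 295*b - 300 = (b - 4)*(b^5 - 13*b^4 + 54*b^3 - 62*b^2 - 55*b + 75) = (b - 4)*(b + 1)*(b^4 - 14*b^3 + 68*b^2 - 130*b + 75) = (b - 4)*(b - 1)*(b + 1)*(b^3 - 13*b^2 + 55*b - 75) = (b - 5)*(b - 4)*(b - 1)*(b + 1)*(b^2 - 8*b + 15) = (b - 5)*(b - 4)*(b - 3)*(b - 1)*(b + 1)*(b - 5)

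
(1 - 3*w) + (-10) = -3*w - 9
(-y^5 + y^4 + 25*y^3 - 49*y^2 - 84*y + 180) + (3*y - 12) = -y^5 + y^4 + 25*y^3 - 49*y^2 - 81*y + 168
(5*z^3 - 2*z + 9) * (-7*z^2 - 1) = -35*z^5 + 9*z^3 - 63*z^2 + 2*z - 9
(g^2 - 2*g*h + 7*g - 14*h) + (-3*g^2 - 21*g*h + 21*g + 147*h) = -2*g^2 - 23*g*h + 28*g + 133*h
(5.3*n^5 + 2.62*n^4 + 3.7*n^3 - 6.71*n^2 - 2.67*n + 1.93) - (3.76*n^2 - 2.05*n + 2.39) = 5.3*n^5 + 2.62*n^4 + 3.7*n^3 - 10.47*n^2 - 0.62*n - 0.46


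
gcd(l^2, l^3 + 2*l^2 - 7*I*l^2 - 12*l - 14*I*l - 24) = 1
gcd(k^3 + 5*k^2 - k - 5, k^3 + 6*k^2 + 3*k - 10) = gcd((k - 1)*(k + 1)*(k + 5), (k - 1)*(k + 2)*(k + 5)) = k^2 + 4*k - 5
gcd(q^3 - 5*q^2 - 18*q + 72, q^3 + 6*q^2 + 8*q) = q + 4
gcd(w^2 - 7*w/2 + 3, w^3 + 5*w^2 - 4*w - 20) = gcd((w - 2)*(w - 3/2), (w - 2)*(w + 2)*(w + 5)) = w - 2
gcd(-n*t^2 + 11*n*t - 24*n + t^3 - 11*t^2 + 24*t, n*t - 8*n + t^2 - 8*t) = t - 8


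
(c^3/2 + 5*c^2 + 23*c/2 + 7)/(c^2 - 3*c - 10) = (c^2 + 8*c + 7)/(2*(c - 5))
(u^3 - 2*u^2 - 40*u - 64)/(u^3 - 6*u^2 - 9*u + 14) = (u^2 - 4*u - 32)/(u^2 - 8*u + 7)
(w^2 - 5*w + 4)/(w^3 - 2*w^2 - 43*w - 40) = (-w^2 + 5*w - 4)/(-w^3 + 2*w^2 + 43*w + 40)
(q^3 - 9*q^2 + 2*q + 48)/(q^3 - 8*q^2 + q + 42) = (q - 8)/(q - 7)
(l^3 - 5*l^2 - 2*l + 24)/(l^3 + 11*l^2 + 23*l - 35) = (l^3 - 5*l^2 - 2*l + 24)/(l^3 + 11*l^2 + 23*l - 35)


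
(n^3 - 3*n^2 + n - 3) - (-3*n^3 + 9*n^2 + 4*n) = 4*n^3 - 12*n^2 - 3*n - 3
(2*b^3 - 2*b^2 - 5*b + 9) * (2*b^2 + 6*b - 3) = 4*b^5 + 8*b^4 - 28*b^3 - 6*b^2 + 69*b - 27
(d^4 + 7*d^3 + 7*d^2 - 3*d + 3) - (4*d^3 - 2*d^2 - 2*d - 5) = d^4 + 3*d^3 + 9*d^2 - d + 8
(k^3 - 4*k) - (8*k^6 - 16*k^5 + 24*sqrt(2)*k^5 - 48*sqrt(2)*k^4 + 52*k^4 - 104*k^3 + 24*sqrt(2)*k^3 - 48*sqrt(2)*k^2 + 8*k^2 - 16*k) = -8*k^6 - 24*sqrt(2)*k^5 + 16*k^5 - 52*k^4 + 48*sqrt(2)*k^4 - 24*sqrt(2)*k^3 + 105*k^3 - 8*k^2 + 48*sqrt(2)*k^2 + 12*k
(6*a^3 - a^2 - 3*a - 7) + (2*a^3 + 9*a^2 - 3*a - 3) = 8*a^3 + 8*a^2 - 6*a - 10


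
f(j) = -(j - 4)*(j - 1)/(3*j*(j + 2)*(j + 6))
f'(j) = (j - 4)*(j - 1)/(3*j*(j + 2)*(j + 6)^2) + (j - 4)*(j - 1)/(3*j*(j + 2)^2*(j + 6)) - (j - 4)/(3*j*(j + 2)*(j + 6)) - (j - 1)/(3*j*(j + 2)*(j + 6)) + (j - 4)*(j - 1)/(3*j^2*(j + 2)*(j + 6))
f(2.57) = 0.01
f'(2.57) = -0.01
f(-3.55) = -0.85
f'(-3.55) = -0.14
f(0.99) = -0.00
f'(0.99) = 0.05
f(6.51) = -0.01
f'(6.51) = -0.00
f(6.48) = -0.01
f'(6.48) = -0.00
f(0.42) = -0.11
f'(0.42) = 0.53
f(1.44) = 0.01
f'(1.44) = 0.01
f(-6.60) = 1.47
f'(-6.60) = 2.67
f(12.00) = -0.00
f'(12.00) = 0.00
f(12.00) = -0.00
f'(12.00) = 0.00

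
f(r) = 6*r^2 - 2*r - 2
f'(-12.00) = -146.00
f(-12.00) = 886.00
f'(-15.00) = -182.00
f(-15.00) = 1378.00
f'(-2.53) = -32.36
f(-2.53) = 41.47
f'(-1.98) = -25.76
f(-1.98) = 25.48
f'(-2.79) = -35.48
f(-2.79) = 50.28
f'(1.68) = 18.16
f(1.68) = 11.57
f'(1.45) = 15.40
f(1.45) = 7.72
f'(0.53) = 4.36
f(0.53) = -1.37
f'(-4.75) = -59.00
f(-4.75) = 142.88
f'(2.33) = 25.96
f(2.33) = 25.91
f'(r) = 12*r - 2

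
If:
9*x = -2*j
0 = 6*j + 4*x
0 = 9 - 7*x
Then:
No Solution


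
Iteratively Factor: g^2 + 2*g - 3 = (g - 1)*(g + 3)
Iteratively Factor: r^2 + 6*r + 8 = (r + 2)*(r + 4)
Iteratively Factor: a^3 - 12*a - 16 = (a + 2)*(a^2 - 2*a - 8) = (a - 4)*(a + 2)*(a + 2)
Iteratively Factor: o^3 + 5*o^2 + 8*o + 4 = (o + 2)*(o^2 + 3*o + 2) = (o + 2)^2*(o + 1)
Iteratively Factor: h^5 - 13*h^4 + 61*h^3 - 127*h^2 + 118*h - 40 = (h - 5)*(h^4 - 8*h^3 + 21*h^2 - 22*h + 8) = (h - 5)*(h - 4)*(h^3 - 4*h^2 + 5*h - 2) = (h - 5)*(h - 4)*(h - 2)*(h^2 - 2*h + 1) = (h - 5)*(h - 4)*(h - 2)*(h - 1)*(h - 1)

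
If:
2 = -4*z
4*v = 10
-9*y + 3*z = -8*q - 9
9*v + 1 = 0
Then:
No Solution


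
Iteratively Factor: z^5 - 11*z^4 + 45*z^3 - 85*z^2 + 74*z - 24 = (z - 3)*(z^4 - 8*z^3 + 21*z^2 - 22*z + 8) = (z - 3)*(z - 1)*(z^3 - 7*z^2 + 14*z - 8) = (z - 4)*(z - 3)*(z - 1)*(z^2 - 3*z + 2) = (z - 4)*(z - 3)*(z - 1)^2*(z - 2)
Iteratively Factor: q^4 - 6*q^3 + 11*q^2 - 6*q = (q - 1)*(q^3 - 5*q^2 + 6*q) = (q - 3)*(q - 1)*(q^2 - 2*q) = q*(q - 3)*(q - 1)*(q - 2)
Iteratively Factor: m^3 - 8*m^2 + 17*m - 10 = (m - 2)*(m^2 - 6*m + 5) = (m - 5)*(m - 2)*(m - 1)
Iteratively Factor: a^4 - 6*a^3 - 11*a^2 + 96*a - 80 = (a - 1)*(a^3 - 5*a^2 - 16*a + 80) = (a - 5)*(a - 1)*(a^2 - 16) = (a - 5)*(a - 4)*(a - 1)*(a + 4)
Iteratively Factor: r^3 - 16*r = (r + 4)*(r^2 - 4*r) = r*(r + 4)*(r - 4)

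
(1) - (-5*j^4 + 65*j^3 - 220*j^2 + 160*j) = 5*j^4 - 65*j^3 + 220*j^2 - 160*j + 1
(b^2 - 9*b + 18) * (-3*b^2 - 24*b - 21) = -3*b^4 + 3*b^3 + 141*b^2 - 243*b - 378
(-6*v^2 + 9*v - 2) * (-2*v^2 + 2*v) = 12*v^4 - 30*v^3 + 22*v^2 - 4*v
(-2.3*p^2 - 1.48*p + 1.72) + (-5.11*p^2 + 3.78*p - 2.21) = -7.41*p^2 + 2.3*p - 0.49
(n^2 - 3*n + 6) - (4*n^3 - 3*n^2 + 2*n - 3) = -4*n^3 + 4*n^2 - 5*n + 9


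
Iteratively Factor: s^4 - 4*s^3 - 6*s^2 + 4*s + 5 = (s - 5)*(s^3 + s^2 - s - 1) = (s - 5)*(s + 1)*(s^2 - 1) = (s - 5)*(s - 1)*(s + 1)*(s + 1)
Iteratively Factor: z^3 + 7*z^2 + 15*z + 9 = (z + 3)*(z^2 + 4*z + 3) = (z + 1)*(z + 3)*(z + 3)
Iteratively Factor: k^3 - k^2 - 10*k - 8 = (k - 4)*(k^2 + 3*k + 2) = (k - 4)*(k + 2)*(k + 1)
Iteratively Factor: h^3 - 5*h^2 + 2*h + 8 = (h + 1)*(h^2 - 6*h + 8) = (h - 4)*(h + 1)*(h - 2)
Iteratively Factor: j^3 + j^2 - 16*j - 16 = (j + 1)*(j^2 - 16) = (j - 4)*(j + 1)*(j + 4)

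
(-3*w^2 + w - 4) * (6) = -18*w^2 + 6*w - 24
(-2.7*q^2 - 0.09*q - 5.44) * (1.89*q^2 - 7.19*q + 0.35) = -5.103*q^4 + 19.2429*q^3 - 10.5795*q^2 + 39.0821*q - 1.904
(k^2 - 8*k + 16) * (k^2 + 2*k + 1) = k^4 - 6*k^3 + k^2 + 24*k + 16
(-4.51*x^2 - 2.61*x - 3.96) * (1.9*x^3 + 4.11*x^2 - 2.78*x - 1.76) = -8.569*x^5 - 23.4951*x^4 - 5.7133*x^3 - 1.0822*x^2 + 15.6024*x + 6.9696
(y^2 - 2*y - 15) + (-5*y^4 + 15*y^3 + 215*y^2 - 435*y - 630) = -5*y^4 + 15*y^3 + 216*y^2 - 437*y - 645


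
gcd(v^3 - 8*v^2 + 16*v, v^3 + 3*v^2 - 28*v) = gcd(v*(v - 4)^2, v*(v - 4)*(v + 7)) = v^2 - 4*v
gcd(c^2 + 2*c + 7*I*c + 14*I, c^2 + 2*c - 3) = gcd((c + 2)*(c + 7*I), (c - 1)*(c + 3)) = 1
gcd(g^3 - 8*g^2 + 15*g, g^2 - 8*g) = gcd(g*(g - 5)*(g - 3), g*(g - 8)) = g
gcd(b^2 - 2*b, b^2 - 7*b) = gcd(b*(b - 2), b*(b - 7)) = b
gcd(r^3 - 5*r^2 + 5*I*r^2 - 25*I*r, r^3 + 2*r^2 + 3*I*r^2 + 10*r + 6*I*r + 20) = r + 5*I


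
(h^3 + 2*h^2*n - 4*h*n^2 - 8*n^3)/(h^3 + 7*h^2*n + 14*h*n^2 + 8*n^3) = (h^2 - 4*n^2)/(h^2 + 5*h*n + 4*n^2)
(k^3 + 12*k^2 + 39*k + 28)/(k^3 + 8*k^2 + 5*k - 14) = (k^2 + 5*k + 4)/(k^2 + k - 2)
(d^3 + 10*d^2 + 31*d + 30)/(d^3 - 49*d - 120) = (d + 2)/(d - 8)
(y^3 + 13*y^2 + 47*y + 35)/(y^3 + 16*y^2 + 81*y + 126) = (y^2 + 6*y + 5)/(y^2 + 9*y + 18)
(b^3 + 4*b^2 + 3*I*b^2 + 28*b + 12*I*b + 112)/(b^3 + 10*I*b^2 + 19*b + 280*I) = (b^2 + 4*b*(1 - I) - 16*I)/(b^2 + 3*I*b + 40)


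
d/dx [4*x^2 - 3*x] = 8*x - 3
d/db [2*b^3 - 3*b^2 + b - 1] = 6*b^2 - 6*b + 1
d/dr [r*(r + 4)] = 2*r + 4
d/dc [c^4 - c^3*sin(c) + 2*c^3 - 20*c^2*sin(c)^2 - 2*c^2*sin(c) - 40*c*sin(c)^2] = -c^3*cos(c) + 4*c^3 - 3*c^2*sin(c) - 20*c^2*sin(2*c) - 2*c^2*cos(c) + 6*c^2 - 40*c*sin(c)^2 - 4*c*sin(c) - 40*c*sin(2*c) - 40*sin(c)^2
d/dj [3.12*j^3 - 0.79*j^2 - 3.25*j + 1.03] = 9.36*j^2 - 1.58*j - 3.25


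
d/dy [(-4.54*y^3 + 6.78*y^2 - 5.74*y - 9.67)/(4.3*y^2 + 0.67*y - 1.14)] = (-19.522*y^4 - 6.0836*y^3 + 44.7514*y^2 + 67.7036*y + 13.0225)/(18.49*y^4 + 5.762*y^3 - 9.3551*y^2 - 1.5276*y + 1.2996)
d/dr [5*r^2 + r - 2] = 10*r + 1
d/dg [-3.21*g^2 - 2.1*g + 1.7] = -6.42*g - 2.1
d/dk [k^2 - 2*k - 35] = 2*k - 2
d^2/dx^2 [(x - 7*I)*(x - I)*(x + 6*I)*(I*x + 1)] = 12*I*x^2 + 18*x + 78*I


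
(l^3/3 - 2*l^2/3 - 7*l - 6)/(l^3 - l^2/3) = (l^3 - 2*l^2 - 21*l - 18)/(l^2*(3*l - 1))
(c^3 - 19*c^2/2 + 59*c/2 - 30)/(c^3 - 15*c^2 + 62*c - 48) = (2*c^3 - 19*c^2 + 59*c - 60)/(2*(c^3 - 15*c^2 + 62*c - 48))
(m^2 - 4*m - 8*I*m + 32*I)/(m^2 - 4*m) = (m - 8*I)/m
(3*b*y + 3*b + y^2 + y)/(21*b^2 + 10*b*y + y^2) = (y + 1)/(7*b + y)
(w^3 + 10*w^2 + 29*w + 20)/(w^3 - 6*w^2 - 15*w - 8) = (w^2 + 9*w + 20)/(w^2 - 7*w - 8)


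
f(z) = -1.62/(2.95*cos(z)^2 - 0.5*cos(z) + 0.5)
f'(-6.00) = -0.31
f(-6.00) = -0.59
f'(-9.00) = -0.34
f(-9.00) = -0.48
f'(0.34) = -0.39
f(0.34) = -0.61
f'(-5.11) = -4.76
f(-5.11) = -2.16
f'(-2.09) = -2.22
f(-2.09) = -1.10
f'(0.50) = -0.67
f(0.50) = -0.69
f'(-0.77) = 1.53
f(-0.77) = -0.98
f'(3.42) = -0.20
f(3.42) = -0.44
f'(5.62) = 1.10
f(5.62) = -0.84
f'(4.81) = 0.53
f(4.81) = -3.38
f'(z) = -1.62*(5.9*sin(z)*cos(z) - 0.5*sin(z))/(2.95*cos(z)^2 - 0.5*cos(z) + 0.5)^2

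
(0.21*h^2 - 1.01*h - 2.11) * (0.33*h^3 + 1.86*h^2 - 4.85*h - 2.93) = 0.0693*h^5 + 0.0573*h^4 - 3.5934*h^3 + 0.3586*h^2 + 13.1928*h + 6.1823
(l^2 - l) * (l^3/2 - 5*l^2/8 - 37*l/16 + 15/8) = l^5/2 - 9*l^4/8 - 27*l^3/16 + 67*l^2/16 - 15*l/8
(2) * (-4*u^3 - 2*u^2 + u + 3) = -8*u^3 - 4*u^2 + 2*u + 6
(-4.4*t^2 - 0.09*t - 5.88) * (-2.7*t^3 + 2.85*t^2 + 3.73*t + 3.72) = 11.88*t^5 - 12.297*t^4 - 0.792500000000001*t^3 - 33.4617*t^2 - 22.2672*t - 21.8736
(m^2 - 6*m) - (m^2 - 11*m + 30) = 5*m - 30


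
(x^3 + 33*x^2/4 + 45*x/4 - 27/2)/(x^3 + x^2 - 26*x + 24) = (4*x^2 + 9*x - 9)/(4*(x^2 - 5*x + 4))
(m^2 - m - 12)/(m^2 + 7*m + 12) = (m - 4)/(m + 4)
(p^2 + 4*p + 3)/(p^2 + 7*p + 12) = (p + 1)/(p + 4)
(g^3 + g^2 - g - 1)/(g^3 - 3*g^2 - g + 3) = (g + 1)/(g - 3)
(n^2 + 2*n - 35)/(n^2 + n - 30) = (n + 7)/(n + 6)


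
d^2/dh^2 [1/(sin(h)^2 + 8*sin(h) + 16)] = 2*(4*sin(h) + cos(2*h) + 2)/(sin(h) + 4)^4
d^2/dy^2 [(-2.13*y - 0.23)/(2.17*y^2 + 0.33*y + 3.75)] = (-(2.13*y + 0.23)*(4.34*y + 0.33)*(8.68*y + 0.66) + (27.7326*y + 2.404)*(2.17*y^2 + 0.33*y + 3.75))/(2.17*y^2 + 0.33*y + 3.75)^3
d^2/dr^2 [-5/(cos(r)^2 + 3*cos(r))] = 5*((1 - cos(2*r))^2 - 45*cos(r)/4 + 11*cos(2*r)/2 + 9*cos(3*r)/4 - 33/2)/((cos(r) + 3)^3*cos(r)^3)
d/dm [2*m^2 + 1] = 4*m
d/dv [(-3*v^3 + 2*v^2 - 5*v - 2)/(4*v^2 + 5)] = (-12*v^4 - 25*v^2 + 36*v - 25)/(16*v^4 + 40*v^2 + 25)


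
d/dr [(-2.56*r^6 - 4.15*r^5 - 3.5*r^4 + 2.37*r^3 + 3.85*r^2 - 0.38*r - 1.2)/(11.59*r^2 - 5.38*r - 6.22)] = (-118.6816*r^7 - 75.4315*r^6 + 103.7172*r^5 + 213.0233*r^4 + 61.5788*r^3 - 60.533*r^2 - 20.078*r - 4.0924)/(134.3281*r^4 - 124.7084*r^3 - 115.2352*r^2 + 66.9272*r + 38.6884)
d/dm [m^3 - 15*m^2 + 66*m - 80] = 3*m^2 - 30*m + 66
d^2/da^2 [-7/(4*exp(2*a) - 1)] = (-448*exp(2*a) - 112)*exp(2*a)/(4*exp(2*a) - 1)^3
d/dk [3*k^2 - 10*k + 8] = 6*k - 10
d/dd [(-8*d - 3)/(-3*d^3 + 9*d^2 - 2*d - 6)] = 3*(-16*d^3 + 15*d^2 + 18*d + 14)/(9*d^6 - 54*d^5 + 93*d^4 - 104*d^2 + 24*d + 36)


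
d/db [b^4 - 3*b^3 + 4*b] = 4*b^3 - 9*b^2 + 4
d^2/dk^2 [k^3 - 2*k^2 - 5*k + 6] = 6*k - 4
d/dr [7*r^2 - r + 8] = 14*r - 1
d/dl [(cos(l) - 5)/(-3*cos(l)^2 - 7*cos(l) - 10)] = 3*(sin(l)^2 + 10*cos(l) + 14)*sin(l)/(3*cos(l)^2 + 7*cos(l) + 10)^2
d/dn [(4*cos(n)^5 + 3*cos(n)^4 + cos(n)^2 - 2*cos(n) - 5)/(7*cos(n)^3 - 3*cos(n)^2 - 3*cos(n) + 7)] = (-56*cos(n)^7 + 15*cos(n)^6 + 66*cos(n)^5 - 106*cos(n)^4 - 112*cos(n)^3 - 96*cos(n)^2 + 16*cos(n) + 29)*sin(n)/((cos(n) + 1)^2*(7*sin(n)^2 + 10*cos(n) - 14)^2)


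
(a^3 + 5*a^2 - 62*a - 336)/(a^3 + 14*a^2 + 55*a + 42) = (a - 8)/(a + 1)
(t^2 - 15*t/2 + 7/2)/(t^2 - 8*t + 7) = (t - 1/2)/(t - 1)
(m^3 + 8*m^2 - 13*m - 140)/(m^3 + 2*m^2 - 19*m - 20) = (m + 7)/(m + 1)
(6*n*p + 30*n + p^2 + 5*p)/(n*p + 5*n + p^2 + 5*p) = (6*n + p)/(n + p)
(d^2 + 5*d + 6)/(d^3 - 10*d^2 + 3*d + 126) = (d + 2)/(d^2 - 13*d + 42)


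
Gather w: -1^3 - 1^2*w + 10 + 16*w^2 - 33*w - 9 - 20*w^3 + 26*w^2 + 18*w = -20*w^3 + 42*w^2 - 16*w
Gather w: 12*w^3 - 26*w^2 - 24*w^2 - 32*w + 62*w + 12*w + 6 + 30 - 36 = 12*w^3 - 50*w^2 + 42*w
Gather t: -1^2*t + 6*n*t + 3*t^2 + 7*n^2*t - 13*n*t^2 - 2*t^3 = -2*t^3 + t^2*(3 - 13*n) + t*(7*n^2 + 6*n - 1)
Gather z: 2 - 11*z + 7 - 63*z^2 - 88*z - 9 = -63*z^2 - 99*z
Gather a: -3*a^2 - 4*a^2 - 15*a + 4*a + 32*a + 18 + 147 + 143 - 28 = -7*a^2 + 21*a + 280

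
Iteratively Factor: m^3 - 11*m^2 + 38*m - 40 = (m - 4)*(m^2 - 7*m + 10) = (m - 4)*(m - 2)*(m - 5)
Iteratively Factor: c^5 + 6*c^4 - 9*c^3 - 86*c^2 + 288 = (c - 3)*(c^4 + 9*c^3 + 18*c^2 - 32*c - 96) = (c - 3)*(c - 2)*(c^3 + 11*c^2 + 40*c + 48) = (c - 3)*(c - 2)*(c + 4)*(c^2 + 7*c + 12) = (c - 3)*(c - 2)*(c + 3)*(c + 4)*(c + 4)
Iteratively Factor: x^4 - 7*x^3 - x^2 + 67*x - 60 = (x - 5)*(x^3 - 2*x^2 - 11*x + 12) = (x - 5)*(x + 3)*(x^2 - 5*x + 4) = (x - 5)*(x - 1)*(x + 3)*(x - 4)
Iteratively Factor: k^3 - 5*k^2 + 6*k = (k)*(k^2 - 5*k + 6) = k*(k - 3)*(k - 2)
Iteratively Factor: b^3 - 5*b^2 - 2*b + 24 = (b - 3)*(b^2 - 2*b - 8) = (b - 4)*(b - 3)*(b + 2)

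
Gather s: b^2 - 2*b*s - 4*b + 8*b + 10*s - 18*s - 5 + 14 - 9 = b^2 + 4*b + s*(-2*b - 8)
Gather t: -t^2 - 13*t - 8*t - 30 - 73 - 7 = -t^2 - 21*t - 110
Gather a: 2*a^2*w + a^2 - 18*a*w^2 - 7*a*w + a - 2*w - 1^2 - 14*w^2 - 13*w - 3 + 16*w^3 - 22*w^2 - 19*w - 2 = a^2*(2*w + 1) + a*(-18*w^2 - 7*w + 1) + 16*w^3 - 36*w^2 - 34*w - 6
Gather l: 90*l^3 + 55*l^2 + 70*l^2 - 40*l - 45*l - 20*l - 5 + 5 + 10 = 90*l^3 + 125*l^2 - 105*l + 10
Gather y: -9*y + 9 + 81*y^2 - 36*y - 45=81*y^2 - 45*y - 36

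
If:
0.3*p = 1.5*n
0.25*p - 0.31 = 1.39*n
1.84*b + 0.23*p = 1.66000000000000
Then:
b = 2.29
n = -2.21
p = -11.07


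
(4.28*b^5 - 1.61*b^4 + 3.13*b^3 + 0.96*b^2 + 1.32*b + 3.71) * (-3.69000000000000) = -15.7932*b^5 + 5.9409*b^4 - 11.5497*b^3 - 3.5424*b^2 - 4.8708*b - 13.6899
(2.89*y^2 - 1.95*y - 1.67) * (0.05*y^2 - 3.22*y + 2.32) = 0.1445*y^4 - 9.4033*y^3 + 12.9003*y^2 + 0.8534*y - 3.8744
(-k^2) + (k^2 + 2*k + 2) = 2*k + 2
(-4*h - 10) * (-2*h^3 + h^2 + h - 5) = 8*h^4 + 16*h^3 - 14*h^2 + 10*h + 50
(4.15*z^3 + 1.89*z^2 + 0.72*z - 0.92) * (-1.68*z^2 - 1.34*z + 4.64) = -6.972*z^5 - 8.7362*z^4 + 15.5138*z^3 + 9.3504*z^2 + 4.5736*z - 4.2688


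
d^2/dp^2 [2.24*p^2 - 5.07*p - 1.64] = 4.48000000000000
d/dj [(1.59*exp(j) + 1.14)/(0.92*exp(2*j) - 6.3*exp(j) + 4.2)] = (-1.4628*exp(2*j) - 2.0976*exp(j) + 13.86)*exp(j)/(0.8464*exp(4*j) - 11.592*exp(3*j) + 47.418*exp(2*j) - 52.92*exp(j) + 17.64)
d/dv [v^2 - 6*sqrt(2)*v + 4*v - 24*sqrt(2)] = 2*v - 6*sqrt(2) + 4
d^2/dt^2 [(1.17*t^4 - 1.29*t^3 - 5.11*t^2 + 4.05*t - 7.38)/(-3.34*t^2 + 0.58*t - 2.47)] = (-26.104104*t^6 + 13.599144*t^5 - 60.2751239999999*t^4 - 64.160476*t^3 + 144.28614*t^2 + 161.91189*t - 66.054646)/(37.259704*t^6 - 19.410744*t^5 + 86.033724*t^4 - 28.904416*t^3 + 63.623742*t^2 - 10.615566*t + 15.069223)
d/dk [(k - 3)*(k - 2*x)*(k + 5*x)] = 3*k^2 + 6*k*x - 6*k - 10*x^2 - 9*x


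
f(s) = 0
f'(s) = 0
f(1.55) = 0.00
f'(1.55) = 0.00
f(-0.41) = 0.00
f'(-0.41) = 0.00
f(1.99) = 0.00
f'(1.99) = 0.00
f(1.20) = 0.00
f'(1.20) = 0.00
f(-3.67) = 0.00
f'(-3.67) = 0.00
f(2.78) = 0.00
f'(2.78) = 0.00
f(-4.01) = 0.00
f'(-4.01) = 0.00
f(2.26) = 0.00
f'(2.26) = 0.00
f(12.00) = 0.00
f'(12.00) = 0.00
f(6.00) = 0.00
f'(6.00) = 0.00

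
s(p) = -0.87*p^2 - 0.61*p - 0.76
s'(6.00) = -11.05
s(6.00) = -35.74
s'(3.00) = -5.83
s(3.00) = -10.42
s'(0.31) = -1.15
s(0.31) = -1.03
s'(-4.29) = 6.85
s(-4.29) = -14.15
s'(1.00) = -2.35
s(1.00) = -2.24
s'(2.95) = -5.74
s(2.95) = -10.13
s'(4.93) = -9.19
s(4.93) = -24.91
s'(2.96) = -5.76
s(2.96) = -10.19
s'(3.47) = -6.65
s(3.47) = -13.35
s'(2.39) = -4.77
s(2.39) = -7.19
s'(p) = -1.74*p - 0.61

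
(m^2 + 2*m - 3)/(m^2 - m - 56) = (-m^2 - 2*m + 3)/(-m^2 + m + 56)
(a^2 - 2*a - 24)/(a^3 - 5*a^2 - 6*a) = (a + 4)/(a*(a + 1))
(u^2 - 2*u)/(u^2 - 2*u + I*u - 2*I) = u/(u + I)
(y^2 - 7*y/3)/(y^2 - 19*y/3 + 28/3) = y/(y - 4)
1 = 1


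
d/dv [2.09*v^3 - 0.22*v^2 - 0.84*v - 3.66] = 6.27*v^2 - 0.44*v - 0.84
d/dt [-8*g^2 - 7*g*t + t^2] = -7*g + 2*t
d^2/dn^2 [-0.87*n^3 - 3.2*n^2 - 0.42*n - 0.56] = -5.22*n - 6.4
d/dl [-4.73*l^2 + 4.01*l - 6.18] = 4.01 - 9.46*l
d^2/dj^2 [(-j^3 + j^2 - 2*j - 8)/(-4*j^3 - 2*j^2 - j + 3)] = 2*(-24*j^6 + 84*j^5 + 900*j^4 + 437*j^3 + 309*j^2 + 399*j + 53)/(64*j^9 + 96*j^8 + 96*j^7 - 88*j^6 - 120*j^5 - 102*j^4 + 73*j^3 + 45*j^2 + 27*j - 27)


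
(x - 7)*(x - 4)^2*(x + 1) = x^4 - 14*x^3 + 57*x^2 - 40*x - 112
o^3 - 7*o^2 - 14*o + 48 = (o - 8)*(o - 2)*(o + 3)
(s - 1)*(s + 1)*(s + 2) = s^3 + 2*s^2 - s - 2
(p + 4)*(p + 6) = p^2 + 10*p + 24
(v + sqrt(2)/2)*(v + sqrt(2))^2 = v^3 + 5*sqrt(2)*v^2/2 + 4*v + sqrt(2)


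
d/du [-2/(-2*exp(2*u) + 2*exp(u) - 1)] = (4 - 8*exp(u))*exp(u)/(2*exp(2*u) - 2*exp(u) + 1)^2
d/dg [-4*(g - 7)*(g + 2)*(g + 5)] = 156 - 12*g^2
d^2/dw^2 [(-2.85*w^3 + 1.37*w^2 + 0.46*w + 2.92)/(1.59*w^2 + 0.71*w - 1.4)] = (1.4210854715202e-14*w^5 + 1.77635683940025e-15*w^4 - 16.328904*w^3 + 79.587432*w^2 - 7.593912*w + 22.228664)/(4.019679*w^6 + 5.384853*w^5 - 8.213463*w^4 - 9.124849*w^3 + 7.23198*w^2 + 4.1748*w - 2.744)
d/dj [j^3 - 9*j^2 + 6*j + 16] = 3*j^2 - 18*j + 6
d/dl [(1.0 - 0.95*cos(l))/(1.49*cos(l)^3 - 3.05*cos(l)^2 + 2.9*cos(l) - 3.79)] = (-2.831*cos(l)^3 + 7.3675*cos(l)^2 - 6.1*cos(l) - 0.7005)*sin(l)/(2.2201*cos(l)^6 - 9.089*cos(l)^5 + 17.9445*cos(l)^4 - 28.9842*cos(l)^3 + 31.529*cos(l)^2 - 21.982*cos(l) + 14.3641)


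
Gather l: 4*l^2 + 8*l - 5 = 4*l^2 + 8*l - 5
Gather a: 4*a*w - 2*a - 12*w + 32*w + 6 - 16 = a*(4*w - 2) + 20*w - 10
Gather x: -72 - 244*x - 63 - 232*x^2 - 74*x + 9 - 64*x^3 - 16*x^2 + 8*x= -64*x^3 - 248*x^2 - 310*x - 126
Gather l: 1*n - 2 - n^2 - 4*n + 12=-n^2 - 3*n + 10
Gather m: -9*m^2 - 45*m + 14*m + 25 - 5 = -9*m^2 - 31*m + 20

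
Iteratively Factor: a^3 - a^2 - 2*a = (a + 1)*(a^2 - 2*a) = (a - 2)*(a + 1)*(a)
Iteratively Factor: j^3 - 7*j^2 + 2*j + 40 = (j + 2)*(j^2 - 9*j + 20) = (j - 4)*(j + 2)*(j - 5)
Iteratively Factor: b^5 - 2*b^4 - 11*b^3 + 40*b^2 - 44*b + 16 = (b - 2)*(b^4 - 11*b^2 + 18*b - 8) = (b - 2)^2*(b^3 + 2*b^2 - 7*b + 4) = (b - 2)^2*(b - 1)*(b^2 + 3*b - 4) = (b - 2)^2*(b - 1)^2*(b + 4)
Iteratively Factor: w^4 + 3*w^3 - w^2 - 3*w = (w + 3)*(w^3 - w) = (w + 1)*(w + 3)*(w^2 - w) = w*(w + 1)*(w + 3)*(w - 1)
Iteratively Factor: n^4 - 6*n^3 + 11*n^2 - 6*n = (n)*(n^3 - 6*n^2 + 11*n - 6) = n*(n - 2)*(n^2 - 4*n + 3) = n*(n - 3)*(n - 2)*(n - 1)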